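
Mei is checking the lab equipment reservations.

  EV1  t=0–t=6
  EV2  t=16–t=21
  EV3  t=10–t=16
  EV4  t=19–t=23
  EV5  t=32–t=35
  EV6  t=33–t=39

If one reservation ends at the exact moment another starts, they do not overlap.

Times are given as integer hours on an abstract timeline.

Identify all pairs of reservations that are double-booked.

EV2 & EV4, EV5 & EV6

Check each pair: they overlap iff neither finishes before the other starts.
Sorted by start: EV1, EV3, EV2, EV4, EV5, EV6.
EV3 starts after EV1 ends, so nothing later overlaps EV1 either.
EV2 starts exactly when EV3 ends (back-to-back, no overlap), so nothing later overlaps EV3 either.
EV4 starts before EV2 ends → EV2 and EV4 overlap.
EV5 starts after EV2 ends, so nothing later overlaps EV2 either.
EV5 starts after EV4 ends, so nothing later overlaps EV4 either.
EV6 starts before EV5 ends → EV5 and EV6 overlap.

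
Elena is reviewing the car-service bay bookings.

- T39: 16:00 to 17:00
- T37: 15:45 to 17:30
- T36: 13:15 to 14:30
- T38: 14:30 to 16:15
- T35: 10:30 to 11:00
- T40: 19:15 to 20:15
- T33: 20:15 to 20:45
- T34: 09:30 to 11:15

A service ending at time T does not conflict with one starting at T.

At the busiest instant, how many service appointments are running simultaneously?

Sweep the timeline, counting +1 at each start and −1 at each end (ends before starts at a tie):
09:30 start T34 → 1
10:30 start T35 → 2
11:00 end T35 → 1
11:15 end T34 → 0
13:15 start T36 → 1
14:30 end T36 → 0
14:30 start T38 → 1
15:45 start T37 → 2
16:00 start T39 → 3
16:15 end T38 → 2
17:00 end T39 → 1
17:30 end T37 → 0
19:15 start T40 → 1
20:15 end T40 → 0
20:15 start T33 → 1
20:45 end T33 → 0
Peak is 3, at 16:00 (T37, T38, T39).

3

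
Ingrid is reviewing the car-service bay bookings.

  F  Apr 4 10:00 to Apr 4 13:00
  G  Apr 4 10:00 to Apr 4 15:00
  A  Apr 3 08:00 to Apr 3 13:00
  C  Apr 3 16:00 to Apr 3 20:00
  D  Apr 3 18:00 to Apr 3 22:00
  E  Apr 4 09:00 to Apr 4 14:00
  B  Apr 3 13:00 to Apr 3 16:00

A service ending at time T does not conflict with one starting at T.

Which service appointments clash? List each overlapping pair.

Sorted by start: A, B, C, D, E, F, G.
B starts exactly when A ends (back-to-back, no overlap), so A has no further overlaps.
C starts exactly when B ends (back-to-back, no overlap), so B has no further overlaps.
D starts before C ends → C and D overlap.
E starts after C ends, so C has no further overlaps.
E starts after D ends, so D has no further overlaps.
F starts before E ends → E and F overlap.
G starts before E ends → E and G overlap.
G starts before F ends → F and G overlap.

C & D, E & F, E & G, F & G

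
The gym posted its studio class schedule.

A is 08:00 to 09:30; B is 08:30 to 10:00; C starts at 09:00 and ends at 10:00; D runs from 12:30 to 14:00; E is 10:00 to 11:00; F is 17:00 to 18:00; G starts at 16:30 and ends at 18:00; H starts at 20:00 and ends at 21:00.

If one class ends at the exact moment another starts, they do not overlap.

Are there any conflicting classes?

Sorted by start: A, B, C, E, D, G, F, H.
B starts before A ends → A and B overlap.
That's a conflict, so the schedule is not conflict-free.

Yes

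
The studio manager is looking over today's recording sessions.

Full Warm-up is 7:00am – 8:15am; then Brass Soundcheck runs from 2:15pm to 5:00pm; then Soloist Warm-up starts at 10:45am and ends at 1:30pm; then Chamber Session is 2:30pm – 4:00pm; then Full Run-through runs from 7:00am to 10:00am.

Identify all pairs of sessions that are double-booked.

Sorted by start: Full Run-through, Full Warm-up, Soloist Warm-up, Brass Soundcheck, Chamber Session.
Full Warm-up starts before Full Run-through ends → Full Run-through and Full Warm-up overlap.
Soloist Warm-up starts after Full Run-through ends, so Full Run-through has no further overlaps.
Soloist Warm-up starts after Full Warm-up ends, so Full Warm-up has no further overlaps.
Brass Soundcheck starts after Soloist Warm-up ends, so Soloist Warm-up has no further overlaps.
Chamber Session starts before Brass Soundcheck ends → Brass Soundcheck and Chamber Session overlap.

Brass Soundcheck & Chamber Session, Full Run-through & Full Warm-up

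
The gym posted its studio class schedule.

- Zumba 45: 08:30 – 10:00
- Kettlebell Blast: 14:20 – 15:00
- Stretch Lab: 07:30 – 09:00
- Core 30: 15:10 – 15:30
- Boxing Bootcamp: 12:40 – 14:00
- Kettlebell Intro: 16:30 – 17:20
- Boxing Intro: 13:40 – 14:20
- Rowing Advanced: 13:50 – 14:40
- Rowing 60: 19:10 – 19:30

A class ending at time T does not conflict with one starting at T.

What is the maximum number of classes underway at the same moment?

Walk through starts and ends in time order (an end at T is processed before a start at T):
07:30 start Stretch Lab → 1
08:30 start Zumba 45 → 2
09:00 end Stretch Lab → 1
10:00 end Zumba 45 → 0
12:40 start Boxing Bootcamp → 1
13:40 start Boxing Intro → 2
13:50 start Rowing Advanced → 3
14:00 end Boxing Bootcamp → 2
14:20 end Boxing Intro → 1
14:20 start Kettlebell Blast → 2
14:40 end Rowing Advanced → 1
15:00 end Kettlebell Blast → 0
15:10 start Core 30 → 1
15:30 end Core 30 → 0
16:30 start Kettlebell Intro → 1
17:20 end Kettlebell Intro → 0
19:10 start Rowing 60 → 1
19:30 end Rowing 60 → 0
Peak is 3, at 13:50 (Boxing Bootcamp, Boxing Intro, Rowing Advanced).

3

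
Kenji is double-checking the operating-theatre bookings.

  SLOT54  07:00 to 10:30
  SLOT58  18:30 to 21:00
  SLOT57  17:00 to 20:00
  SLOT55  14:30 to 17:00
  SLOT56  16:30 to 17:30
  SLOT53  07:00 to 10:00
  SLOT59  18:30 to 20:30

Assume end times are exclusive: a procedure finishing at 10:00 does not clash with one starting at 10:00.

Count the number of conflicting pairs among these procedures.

6

Two intervals overlap when each starts before the other ends.
Sorted by start: SLOT53, SLOT54, SLOT55, SLOT56, SLOT57, SLOT58, SLOT59.
SLOT54 starts before SLOT53 ends → SLOT53 and SLOT54 overlap.
SLOT55 starts after SLOT53 ends, so nothing later overlaps SLOT53 either.
SLOT55 starts after SLOT54 ends, so nothing later overlaps SLOT54 either.
SLOT56 starts before SLOT55 ends → SLOT55 and SLOT56 overlap.
SLOT57 starts exactly when SLOT55 ends (back-to-back, no overlap), so nothing later overlaps SLOT55 either.
SLOT57 starts before SLOT56 ends → SLOT56 and SLOT57 overlap.
SLOT58 starts after SLOT56 ends, so nothing later overlaps SLOT56 either.
SLOT58 starts before SLOT57 ends → SLOT57 and SLOT58 overlap.
SLOT59 starts before SLOT57 ends → SLOT57 and SLOT59 overlap.
SLOT59 starts before SLOT58 ends → SLOT58 and SLOT59 overlap.
Overlapping pairs: SLOT53 & SLOT54, SLOT55 & SLOT56, SLOT56 & SLOT57, SLOT57 & SLOT58, SLOT57 & SLOT59, SLOT58 & SLOT59 — 6 in total.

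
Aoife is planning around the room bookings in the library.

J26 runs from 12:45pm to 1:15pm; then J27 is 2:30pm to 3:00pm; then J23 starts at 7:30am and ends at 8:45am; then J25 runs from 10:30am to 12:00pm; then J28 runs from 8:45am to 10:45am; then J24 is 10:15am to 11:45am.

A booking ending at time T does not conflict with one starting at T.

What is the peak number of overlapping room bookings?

Sweep the timeline, counting +1 at each start and −1 at each end (ends before starts at a tie):
7:30am start J23 → 1
8:45am end J23 → 0
8:45am start J28 → 1
10:15am start J24 → 2
10:30am start J25 → 3
10:45am end J28 → 2
11:45am end J24 → 1
12:00pm end J25 → 0
12:45pm start J26 → 1
1:15pm end J26 → 0
2:30pm start J27 → 1
3:00pm end J27 → 0
Peak is 3, at 10:30am (J24, J25, J28).

3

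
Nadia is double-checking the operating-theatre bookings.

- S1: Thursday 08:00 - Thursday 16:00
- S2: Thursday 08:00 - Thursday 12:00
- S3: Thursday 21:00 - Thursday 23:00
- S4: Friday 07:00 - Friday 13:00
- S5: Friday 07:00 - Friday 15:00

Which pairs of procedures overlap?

S1 & S2, S4 & S5

Sorted by start: S1, S2, S3, S4, S5.
S2 starts before S1 ends → S1 and S2 overlap.
S3 starts after S1 ends, so nothing later overlaps S1 either.
S3 starts after S2 ends, so nothing later overlaps S2 either.
S4 starts after S3 ends, so nothing later overlaps S3 either.
S5 starts before S4 ends → S4 and S5 overlap.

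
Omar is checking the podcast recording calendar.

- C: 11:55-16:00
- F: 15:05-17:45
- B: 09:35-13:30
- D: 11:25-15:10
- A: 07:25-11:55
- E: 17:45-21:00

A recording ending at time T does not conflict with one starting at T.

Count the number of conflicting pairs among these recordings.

Sorted by start: A, B, D, C, F, E.
B starts before A ends → A and B overlap.
D starts before A ends → A and D overlap.
C starts exactly when A ends (back-to-back, no overlap), so nothing later overlaps A either.
D starts before B ends → B and D overlap.
C starts before B ends → B and C overlap.
F starts after B ends, so nothing later overlaps B either.
C starts before D ends → D and C overlap.
F starts before D ends → D and F overlap.
E starts after D ends.
F starts before C ends → C and F overlap.
E starts after C ends.
E starts exactly when F ends (back-to-back, no overlap).
Overlapping pairs: A & B, A & D, B & C, B & D, C & D, C & F, D & F — 7 in total.

7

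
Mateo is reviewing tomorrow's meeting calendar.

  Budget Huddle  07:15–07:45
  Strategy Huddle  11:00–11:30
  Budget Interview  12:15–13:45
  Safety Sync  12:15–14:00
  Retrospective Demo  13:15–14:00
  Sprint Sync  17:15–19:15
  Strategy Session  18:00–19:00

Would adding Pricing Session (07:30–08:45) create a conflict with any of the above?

Yes — it overlaps Budget Huddle

Budget Huddle: starts 07:15 before Pricing Session ends 08:45, and ends 07:45 after Pricing Session starts 07:30 → overlap.
Strategy Huddle: starts 11:00 at or after Pricing Session ends 08:45 → clear.
Budget Interview: starts 12:15 at or after Pricing Session ends 08:45 → clear.
Safety Sync: starts 12:15 at or after Pricing Session ends 08:45 → clear.
Retrospective Demo: starts 13:15 at or after Pricing Session ends 08:45 → clear.
Sprint Sync: starts 17:15 at or after Pricing Session ends 08:45 → clear.
Strategy Session: starts 18:00 at or after Pricing Session ends 08:45 → clear.
Pricing Session overlaps Budget Huddle.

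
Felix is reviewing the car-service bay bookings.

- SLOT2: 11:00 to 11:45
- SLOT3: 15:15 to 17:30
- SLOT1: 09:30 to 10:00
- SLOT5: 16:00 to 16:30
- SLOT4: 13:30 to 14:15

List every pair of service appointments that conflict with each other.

SLOT3 & SLOT5

Sorted by start: SLOT1, SLOT2, SLOT4, SLOT3, SLOT5.
SLOT2 starts after SLOT1 ends, so SLOT1 has no further overlaps.
SLOT4 starts after SLOT2 ends, so SLOT2 has no further overlaps.
SLOT3 starts after SLOT4 ends, so SLOT4 has no further overlaps.
SLOT5 starts before SLOT3 ends → SLOT3 and SLOT5 overlap.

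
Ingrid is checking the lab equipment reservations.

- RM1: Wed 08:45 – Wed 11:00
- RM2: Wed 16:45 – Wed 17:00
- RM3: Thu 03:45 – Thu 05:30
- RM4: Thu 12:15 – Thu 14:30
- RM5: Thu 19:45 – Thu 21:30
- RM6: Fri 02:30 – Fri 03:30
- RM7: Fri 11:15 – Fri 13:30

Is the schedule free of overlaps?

Yes

Sorted by start: RM1, RM2, RM3, RM4, RM5, RM6, RM7.
RM2 starts after RM1 ends — done with RM1.
RM3 starts after RM2 ends — done with RM2.
RM4 starts after RM3 ends — done with RM3.
RM5 starts after RM4 ends — done with RM4.
RM6 starts after RM5 ends — done with RM5.
RM7 starts after RM6 ends.
Every pair is clear; the schedule has no overlaps.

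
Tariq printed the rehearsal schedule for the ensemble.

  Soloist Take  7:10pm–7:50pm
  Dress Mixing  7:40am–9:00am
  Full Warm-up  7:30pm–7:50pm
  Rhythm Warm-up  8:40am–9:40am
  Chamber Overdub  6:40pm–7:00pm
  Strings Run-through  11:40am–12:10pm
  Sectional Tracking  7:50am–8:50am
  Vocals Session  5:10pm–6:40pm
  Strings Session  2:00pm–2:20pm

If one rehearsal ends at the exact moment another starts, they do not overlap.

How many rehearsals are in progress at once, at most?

Sweep the timeline, counting +1 at each start and −1 at each end (ends before starts at a tie):
7:40am start Dress Mixing → 1
7:50am start Sectional Tracking → 2
8:40am start Rhythm Warm-up → 3
8:50am end Sectional Tracking → 2
9:00am end Dress Mixing → 1
9:40am end Rhythm Warm-up → 0
11:40am start Strings Run-through → 1
12:10pm end Strings Run-through → 0
2:00pm start Strings Session → 1
2:20pm end Strings Session → 0
5:10pm start Vocals Session → 1
6:40pm end Vocals Session → 0
6:40pm start Chamber Overdub → 1
7:00pm end Chamber Overdub → 0
7:10pm start Soloist Take → 1
7:30pm start Full Warm-up → 2
7:50pm end Full Warm-up → 1
7:50pm end Soloist Take → 0
Peak is 3, at 8:40am (Dress Mixing, Rhythm Warm-up, Sectional Tracking).

3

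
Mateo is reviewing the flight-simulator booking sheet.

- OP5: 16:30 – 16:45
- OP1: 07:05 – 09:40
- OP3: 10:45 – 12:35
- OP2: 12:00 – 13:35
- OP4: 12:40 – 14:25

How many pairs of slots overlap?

Sorted by start: OP1, OP3, OP2, OP4, OP5.
OP3 starts after OP1 ends — done with OP1.
OP2 starts before OP3 ends → OP3 and OP2 overlap.
OP4 starts after OP3 ends — done with OP3.
OP4 starts before OP2 ends → OP2 and OP4 overlap.
OP5 starts after OP2 ends.
OP5 starts after OP4 ends.
Overlapping pairs: OP2 & OP3, OP2 & OP4 — 2 in total.

2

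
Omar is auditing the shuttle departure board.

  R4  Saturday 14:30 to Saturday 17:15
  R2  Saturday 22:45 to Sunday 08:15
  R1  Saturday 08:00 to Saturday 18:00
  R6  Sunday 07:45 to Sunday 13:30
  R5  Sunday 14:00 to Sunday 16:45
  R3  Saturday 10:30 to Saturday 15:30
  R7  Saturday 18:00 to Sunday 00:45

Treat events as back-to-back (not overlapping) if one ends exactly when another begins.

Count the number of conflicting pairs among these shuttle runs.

Sorted by start: R1, R3, R4, R7, R2, R6, R5.
R3 starts before R1 ends → R1 and R3 overlap.
R4 starts before R1 ends → R1 and R4 overlap.
R7 starts exactly when R1 ends (back-to-back, no overlap), so nothing later overlaps R1 either.
R4 starts before R3 ends → R3 and R4 overlap.
R7 starts after R3 ends, so nothing later overlaps R3 either.
R7 starts after R4 ends, so nothing later overlaps R4 either.
R2 starts before R7 ends → R7 and R2 overlap.
R6 starts after R7 ends, so nothing later overlaps R7 either.
R6 starts before R2 ends → R2 and R6 overlap.
R5 starts after R2 ends.
R5 starts after R6 ends.
Overlapping pairs: R1 & R3, R1 & R4, R2 & R6, R2 & R7, R3 & R4 — 5 in total.

5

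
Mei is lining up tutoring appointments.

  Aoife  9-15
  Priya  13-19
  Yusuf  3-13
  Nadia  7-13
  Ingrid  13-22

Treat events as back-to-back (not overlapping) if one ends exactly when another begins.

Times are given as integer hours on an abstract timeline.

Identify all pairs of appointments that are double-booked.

Aoife & Ingrid, Aoife & Nadia, Aoife & Priya, Aoife & Yusuf, Ingrid & Priya, Nadia & Yusuf

Sorted by start: Yusuf, Nadia, Aoife, Ingrid, Priya.
Nadia starts before Yusuf ends → Yusuf and Nadia overlap.
Aoife starts before Yusuf ends → Yusuf and Aoife overlap.
Ingrid starts exactly when Yusuf ends (back-to-back, no overlap), so Yusuf has no further overlaps.
Aoife starts before Nadia ends → Nadia and Aoife overlap.
Ingrid starts exactly when Nadia ends (back-to-back, no overlap), so Nadia has no further overlaps.
Ingrid starts before Aoife ends → Aoife and Ingrid overlap.
Priya starts before Aoife ends → Aoife and Priya overlap.
Priya starts before Ingrid ends → Ingrid and Priya overlap.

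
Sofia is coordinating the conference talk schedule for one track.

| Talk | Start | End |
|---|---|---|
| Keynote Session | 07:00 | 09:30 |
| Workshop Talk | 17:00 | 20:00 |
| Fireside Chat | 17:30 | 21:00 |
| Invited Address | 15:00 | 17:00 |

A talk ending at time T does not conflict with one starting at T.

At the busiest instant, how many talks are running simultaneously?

Walk through starts and ends in time order (an end at T is processed before a start at T):
07:00 start Keynote Session → 1
09:30 end Keynote Session → 0
15:00 start Invited Address → 1
17:00 end Invited Address → 0
17:00 start Workshop Talk → 1
17:30 start Fireside Chat → 2
20:00 end Workshop Talk → 1
21:00 end Fireside Chat → 0
Peak is 2, at 17:30 (Fireside Chat, Workshop Talk).

2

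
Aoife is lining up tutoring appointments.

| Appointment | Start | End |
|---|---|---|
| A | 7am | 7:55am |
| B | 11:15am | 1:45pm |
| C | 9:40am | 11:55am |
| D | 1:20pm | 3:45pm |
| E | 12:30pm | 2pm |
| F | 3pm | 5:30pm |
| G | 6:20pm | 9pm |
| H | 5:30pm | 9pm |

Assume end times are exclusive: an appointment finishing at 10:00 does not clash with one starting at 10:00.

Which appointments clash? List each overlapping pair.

Sorted by start: A, C, B, E, D, F, H, G.
C starts after A ends — done with A.
B starts before C ends → C and B overlap.
E starts after C ends — done with C.
E starts before B ends → B and E overlap.
D starts before B ends → B and D overlap.
F starts after B ends — done with B.
D starts before E ends → E and D overlap.
F starts after E ends — done with E.
F starts before D ends → D and F overlap.
H starts after D ends — done with D.
H starts exactly when F ends (back-to-back, no overlap) — done with F.
G starts before H ends → H and G overlap.

B & C, B & D, B & E, D & E, D & F, G & H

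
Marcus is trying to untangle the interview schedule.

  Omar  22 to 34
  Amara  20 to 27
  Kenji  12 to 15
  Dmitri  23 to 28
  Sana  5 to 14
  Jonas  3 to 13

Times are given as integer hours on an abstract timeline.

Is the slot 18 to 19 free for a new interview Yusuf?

Jonas: ends 13 at or before Yusuf starts 18 → clear.
Sana: ends 14 at or before Yusuf starts 18 → clear.
Kenji: ends 15 at or before Yusuf starts 18 → clear.
Amara: starts 20 at or after Yusuf ends 19 → clear.
Omar: starts 22 at or after Yusuf ends 19 → clear.
Dmitri: starts 23 at or after Yusuf ends 19 → clear.

Yes — the slot is free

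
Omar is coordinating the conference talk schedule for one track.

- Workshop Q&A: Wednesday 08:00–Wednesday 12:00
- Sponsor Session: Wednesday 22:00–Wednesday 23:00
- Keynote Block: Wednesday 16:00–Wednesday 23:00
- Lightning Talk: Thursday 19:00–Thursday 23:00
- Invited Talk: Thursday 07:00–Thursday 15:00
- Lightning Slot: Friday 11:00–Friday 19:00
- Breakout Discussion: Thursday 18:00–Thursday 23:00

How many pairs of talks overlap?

2

Check each pair: they overlap iff neither finishes before the other starts.
Sorted by start: Workshop Q&A, Keynote Block, Sponsor Session, Invited Talk, Breakout Discussion, Lightning Talk, Lightning Slot.
Keynote Block starts after Workshop Q&A ends, so nothing later overlaps Workshop Q&A either.
Sponsor Session starts before Keynote Block ends → Keynote Block and Sponsor Session overlap.
Invited Talk starts after Keynote Block ends, so nothing later overlaps Keynote Block either.
Invited Talk starts after Sponsor Session ends, so nothing later overlaps Sponsor Session either.
Breakout Discussion starts after Invited Talk ends, so nothing later overlaps Invited Talk either.
Lightning Talk starts before Breakout Discussion ends → Breakout Discussion and Lightning Talk overlap.
Lightning Slot starts after Breakout Discussion ends.
Lightning Slot starts after Lightning Talk ends.
Overlapping pairs: Breakout Discussion & Lightning Talk, Keynote Block & Sponsor Session — 2 in total.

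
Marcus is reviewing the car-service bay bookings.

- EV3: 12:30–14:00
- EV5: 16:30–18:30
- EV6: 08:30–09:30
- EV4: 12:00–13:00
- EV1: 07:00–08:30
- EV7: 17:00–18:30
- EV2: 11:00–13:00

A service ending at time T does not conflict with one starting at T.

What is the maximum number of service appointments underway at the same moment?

3

Sort all start/end points and keep a running count:
07:00 start EV1 → 1
08:30 end EV1 → 0
08:30 start EV6 → 1
09:30 end EV6 → 0
11:00 start EV2 → 1
12:00 start EV4 → 2
12:30 start EV3 → 3
13:00 end EV2 → 2
13:00 end EV4 → 1
14:00 end EV3 → 0
16:30 start EV5 → 1
17:00 start EV7 → 2
18:30 end EV5 → 1
18:30 end EV7 → 0
Peak is 3, at 12:30 (EV2, EV3, EV4).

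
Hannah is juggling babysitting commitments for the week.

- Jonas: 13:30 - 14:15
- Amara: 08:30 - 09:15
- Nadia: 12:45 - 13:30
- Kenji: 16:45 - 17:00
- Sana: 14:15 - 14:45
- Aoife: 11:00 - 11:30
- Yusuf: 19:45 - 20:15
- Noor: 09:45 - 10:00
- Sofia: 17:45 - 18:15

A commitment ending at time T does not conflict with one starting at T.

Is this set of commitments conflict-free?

Yes

Two intervals overlap when each starts before the other ends.
Sorted by start: Amara, Noor, Aoife, Nadia, Jonas, Sana, Kenji, Sofia, Yusuf.
Noor starts after Amara ends; Amara is clear from here.
Aoife starts after Noor ends; Noor is clear from here.
Nadia starts after Aoife ends; Aoife is clear from here.
Jonas starts exactly when Nadia ends (back-to-back, no overlap); Nadia is clear from here.
Sana starts exactly when Jonas ends (back-to-back, no overlap); Jonas is clear from here.
Kenji starts after Sana ends; Sana is clear from here.
Sofia starts after Kenji ends; Kenji is clear from here.
Yusuf starts after Sofia ends.
Every pair is clear; the schedule has no overlaps.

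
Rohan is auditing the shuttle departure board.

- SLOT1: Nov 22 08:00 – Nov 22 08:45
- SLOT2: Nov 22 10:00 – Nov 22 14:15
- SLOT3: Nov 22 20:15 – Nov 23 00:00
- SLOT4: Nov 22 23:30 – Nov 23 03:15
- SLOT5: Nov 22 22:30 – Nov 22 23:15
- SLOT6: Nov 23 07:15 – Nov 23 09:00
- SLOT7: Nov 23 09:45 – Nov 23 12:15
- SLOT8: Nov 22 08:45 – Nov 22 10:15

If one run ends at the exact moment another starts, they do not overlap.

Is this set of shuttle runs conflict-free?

No

Sorted by start: SLOT1, SLOT8, SLOT2, SLOT3, SLOT5, SLOT4, SLOT6, SLOT7.
SLOT8 starts exactly when SLOT1 ends (back-to-back, no overlap) — done with SLOT1.
SLOT2 starts before SLOT8 ends → SLOT8 and SLOT2 overlap.
That's a conflict, so the schedule is not conflict-free.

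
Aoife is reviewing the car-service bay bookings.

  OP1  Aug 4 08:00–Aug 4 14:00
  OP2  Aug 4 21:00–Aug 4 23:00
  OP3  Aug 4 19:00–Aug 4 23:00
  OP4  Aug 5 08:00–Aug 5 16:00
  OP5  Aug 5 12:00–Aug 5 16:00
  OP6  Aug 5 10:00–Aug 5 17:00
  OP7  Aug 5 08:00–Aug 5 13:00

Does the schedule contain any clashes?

Check each pair: they overlap iff neither finishes before the other starts.
Sorted by start: OP1, OP3, OP2, OP4, OP7, OP6, OP5.
OP3 starts after OP1 ends, so nothing later overlaps OP1 either.
OP2 starts before OP3 ends → OP3 and OP2 overlap.
That's a conflict, so the schedule is not conflict-free.

Yes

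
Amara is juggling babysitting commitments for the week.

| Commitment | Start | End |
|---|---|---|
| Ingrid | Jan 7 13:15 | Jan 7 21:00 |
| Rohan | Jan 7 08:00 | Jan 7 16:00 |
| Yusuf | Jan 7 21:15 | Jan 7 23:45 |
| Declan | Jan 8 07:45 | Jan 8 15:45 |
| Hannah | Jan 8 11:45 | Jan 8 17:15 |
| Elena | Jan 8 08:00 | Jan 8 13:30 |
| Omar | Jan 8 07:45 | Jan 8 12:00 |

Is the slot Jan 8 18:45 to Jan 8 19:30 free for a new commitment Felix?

Rohan: ends Jan 7 16:00 at or before Felix starts Jan 8 18:45 → clear.
Ingrid: ends Jan 7 21:00 at or before Felix starts Jan 8 18:45 → clear.
Yusuf: ends Jan 7 23:45 at or before Felix starts Jan 8 18:45 → clear.
Declan: ends Jan 8 15:45 at or before Felix starts Jan 8 18:45 → clear.
Omar: ends Jan 8 12:00 at or before Felix starts Jan 8 18:45 → clear.
Elena: ends Jan 8 13:30 at or before Felix starts Jan 8 18:45 → clear.
Hannah: ends Jan 8 17:15 at or before Felix starts Jan 8 18:45 → clear.

Yes — the slot is free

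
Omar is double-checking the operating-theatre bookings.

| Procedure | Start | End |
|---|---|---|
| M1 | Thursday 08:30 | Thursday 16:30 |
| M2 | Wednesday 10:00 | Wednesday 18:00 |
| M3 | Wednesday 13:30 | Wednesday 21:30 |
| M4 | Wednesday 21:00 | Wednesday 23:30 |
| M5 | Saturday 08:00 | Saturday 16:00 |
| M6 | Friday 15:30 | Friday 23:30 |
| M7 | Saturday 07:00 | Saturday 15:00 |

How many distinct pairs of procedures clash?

Sorted by start: M2, M3, M4, M1, M6, M7, M5.
M3 starts before M2 ends → M2 and M3 overlap.
M4 starts after M2 ends — done with M2.
M4 starts before M3 ends → M3 and M4 overlap.
M1 starts after M3 ends — done with M3.
M1 starts after M4 ends — done with M4.
M6 starts after M1 ends — done with M1.
M7 starts after M6 ends — done with M6.
M5 starts before M7 ends → M7 and M5 overlap.
Overlapping pairs: M2 & M3, M3 & M4, M5 & M7 — 3 in total.

3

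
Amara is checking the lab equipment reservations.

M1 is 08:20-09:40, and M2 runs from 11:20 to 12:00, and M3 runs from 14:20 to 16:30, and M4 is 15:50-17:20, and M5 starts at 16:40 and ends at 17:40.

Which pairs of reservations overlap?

Sorted by start: M1, M2, M3, M4, M5.
M2 starts after M1 ends; M1 is clear from here.
M3 starts after M2 ends; M2 is clear from here.
M4 starts before M3 ends → M3 and M4 overlap.
M5 starts after M3 ends.
M5 starts before M4 ends → M4 and M5 overlap.

M3 & M4, M4 & M5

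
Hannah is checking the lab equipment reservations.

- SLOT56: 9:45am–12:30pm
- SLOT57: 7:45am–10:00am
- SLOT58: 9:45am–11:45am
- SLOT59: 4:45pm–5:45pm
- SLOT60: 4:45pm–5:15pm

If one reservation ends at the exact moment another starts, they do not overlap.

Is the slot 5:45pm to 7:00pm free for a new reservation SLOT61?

SLOT57: ends 10:00am at or before SLOT61 starts 5:45pm → clear.
SLOT56: ends 12:30pm at or before SLOT61 starts 5:45pm → clear.
SLOT58: ends 11:45am at or before SLOT61 starts 5:45pm → clear.
SLOT59: ends 5:45pm at or before SLOT61 starts 5:45pm → clear.
SLOT60: ends 5:15pm at or before SLOT61 starts 5:45pm → clear.

Yes — the slot is free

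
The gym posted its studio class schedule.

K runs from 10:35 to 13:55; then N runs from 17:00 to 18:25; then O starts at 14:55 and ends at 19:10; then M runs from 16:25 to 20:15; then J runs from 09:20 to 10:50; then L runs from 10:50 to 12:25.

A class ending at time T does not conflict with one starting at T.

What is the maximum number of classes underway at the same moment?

3

Sort all start/end points and keep a running count:
09:20 start J → 1
10:35 start K → 2
10:50 end J → 1
10:50 start L → 2
12:25 end L → 1
13:55 end K → 0
14:55 start O → 1
16:25 start M → 2
17:00 start N → 3
18:25 end N → 2
19:10 end O → 1
20:15 end M → 0
Peak is 3, at 17:00 (M, N, O).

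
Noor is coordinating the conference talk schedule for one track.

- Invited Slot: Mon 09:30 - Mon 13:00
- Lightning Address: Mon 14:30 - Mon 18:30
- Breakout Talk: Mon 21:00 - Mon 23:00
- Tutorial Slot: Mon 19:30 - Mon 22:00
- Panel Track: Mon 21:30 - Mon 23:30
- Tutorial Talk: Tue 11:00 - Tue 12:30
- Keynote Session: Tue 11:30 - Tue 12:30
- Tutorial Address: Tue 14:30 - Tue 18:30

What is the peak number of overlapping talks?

3

Sweep the timeline, counting +1 at each start and −1 at each end (ends before starts at a tie):
Mon 09:30 start Invited Slot → 1
Mon 13:00 end Invited Slot → 0
Mon 14:30 start Lightning Address → 1
Mon 18:30 end Lightning Address → 0
Mon 19:30 start Tutorial Slot → 1
Mon 21:00 start Breakout Talk → 2
Mon 21:30 start Panel Track → 3
Mon 22:00 end Tutorial Slot → 2
Mon 23:00 end Breakout Talk → 1
Mon 23:30 end Panel Track → 0
Tue 11:00 start Tutorial Talk → 1
Tue 11:30 start Keynote Session → 2
Tue 12:30 end Keynote Session → 1
Tue 12:30 end Tutorial Talk → 0
Tue 14:30 start Tutorial Address → 1
Tue 18:30 end Tutorial Address → 0
Peak is 3, at Mon 21:30 (Breakout Talk, Panel Track, Tutorial Slot).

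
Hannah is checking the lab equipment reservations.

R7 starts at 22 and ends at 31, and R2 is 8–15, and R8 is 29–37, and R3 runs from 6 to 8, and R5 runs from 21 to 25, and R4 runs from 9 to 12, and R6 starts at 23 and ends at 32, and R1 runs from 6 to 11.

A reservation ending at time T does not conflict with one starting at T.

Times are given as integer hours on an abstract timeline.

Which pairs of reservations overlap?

R1 & R2, R1 & R3, R1 & R4, R2 & R4, R5 & R6, R5 & R7, R6 & R7, R6 & R8, R7 & R8

Sorted by start: R1, R3, R2, R4, R5, R7, R6, R8.
R3 starts before R1 ends → R1 and R3 overlap.
R2 starts before R1 ends → R1 and R2 overlap.
R4 starts before R1 ends → R1 and R4 overlap.
R5 starts after R1 ends; R1 is clear from here.
R2 starts exactly when R3 ends (back-to-back, no overlap); R3 is clear from here.
R4 starts before R2 ends → R2 and R4 overlap.
R5 starts after R2 ends; R2 is clear from here.
R5 starts after R4 ends; R4 is clear from here.
R7 starts before R5 ends → R5 and R7 overlap.
R6 starts before R5 ends → R5 and R6 overlap.
R8 starts after R5 ends.
R6 starts before R7 ends → R7 and R6 overlap.
R8 starts before R7 ends → R7 and R8 overlap.
R8 starts before R6 ends → R6 and R8 overlap.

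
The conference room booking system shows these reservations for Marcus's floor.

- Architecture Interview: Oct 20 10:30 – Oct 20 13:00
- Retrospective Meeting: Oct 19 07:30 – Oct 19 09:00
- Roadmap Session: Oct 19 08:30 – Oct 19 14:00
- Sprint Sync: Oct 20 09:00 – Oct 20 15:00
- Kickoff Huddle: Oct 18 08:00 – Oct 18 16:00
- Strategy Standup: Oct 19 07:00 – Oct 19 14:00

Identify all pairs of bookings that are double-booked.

Two intervals overlap when each starts before the other ends.
Sorted by start: Kickoff Huddle, Strategy Standup, Retrospective Meeting, Roadmap Session, Sprint Sync, Architecture Interview.
Strategy Standup starts after Kickoff Huddle ends — done with Kickoff Huddle.
Retrospective Meeting starts before Strategy Standup ends → Strategy Standup and Retrospective Meeting overlap.
Roadmap Session starts before Strategy Standup ends → Strategy Standup and Roadmap Session overlap.
Sprint Sync starts after Strategy Standup ends — done with Strategy Standup.
Roadmap Session starts before Retrospective Meeting ends → Retrospective Meeting and Roadmap Session overlap.
Sprint Sync starts after Retrospective Meeting ends — done with Retrospective Meeting.
Sprint Sync starts after Roadmap Session ends — done with Roadmap Session.
Architecture Interview starts before Sprint Sync ends → Sprint Sync and Architecture Interview overlap.

Architecture Interview & Sprint Sync, Retrospective Meeting & Roadmap Session, Retrospective Meeting & Strategy Standup, Roadmap Session & Strategy Standup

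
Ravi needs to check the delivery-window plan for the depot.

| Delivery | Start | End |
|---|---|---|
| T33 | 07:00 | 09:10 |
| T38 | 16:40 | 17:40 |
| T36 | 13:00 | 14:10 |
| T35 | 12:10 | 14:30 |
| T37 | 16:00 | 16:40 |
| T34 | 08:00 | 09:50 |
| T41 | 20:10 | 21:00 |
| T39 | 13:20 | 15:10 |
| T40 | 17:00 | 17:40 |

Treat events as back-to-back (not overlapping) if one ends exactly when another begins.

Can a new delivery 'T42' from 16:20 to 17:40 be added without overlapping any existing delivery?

T33: ends 09:10 at or before T42 starts 16:20 → clear.
T34: ends 09:50 at or before T42 starts 16:20 → clear.
T35: ends 14:30 at or before T42 starts 16:20 → clear.
T36: ends 14:10 at or before T42 starts 16:20 → clear.
T39: ends 15:10 at or before T42 starts 16:20 → clear.
T37: starts 16:00 before T42 ends 17:40, and ends 16:40 after T42 starts 16:20 → overlap.
T38: starts 16:40 before T42 ends 17:40, and ends 17:40 after T42 starts 16:20 → overlap.
T40: starts 17:00 before T42 ends 17:40, and ends 17:40 after T42 starts 16:20 → overlap.
T41: starts 20:10 at or after T42 ends 17:40 → clear.
T42 overlaps T37, T38, T40.

No — it overlaps T37, T38, T40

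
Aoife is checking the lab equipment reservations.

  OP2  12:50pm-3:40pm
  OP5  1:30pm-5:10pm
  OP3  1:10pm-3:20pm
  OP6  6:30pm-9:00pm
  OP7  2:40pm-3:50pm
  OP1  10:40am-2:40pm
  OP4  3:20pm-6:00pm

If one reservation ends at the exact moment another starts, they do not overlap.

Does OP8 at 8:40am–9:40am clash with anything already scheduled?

No — it doesn't clash with anything

OP1: starts 10:40am at or after OP8 ends 9:40am → clear.
OP2: starts 12:50pm at or after OP8 ends 9:40am → clear.
OP3: starts 1:10pm at or after OP8 ends 9:40am → clear.
OP5: starts 1:30pm at or after OP8 ends 9:40am → clear.
OP7: starts 2:40pm at or after OP8 ends 9:40am → clear.
OP4: starts 3:20pm at or after OP8 ends 9:40am → clear.
OP6: starts 6:30pm at or after OP8 ends 9:40am → clear.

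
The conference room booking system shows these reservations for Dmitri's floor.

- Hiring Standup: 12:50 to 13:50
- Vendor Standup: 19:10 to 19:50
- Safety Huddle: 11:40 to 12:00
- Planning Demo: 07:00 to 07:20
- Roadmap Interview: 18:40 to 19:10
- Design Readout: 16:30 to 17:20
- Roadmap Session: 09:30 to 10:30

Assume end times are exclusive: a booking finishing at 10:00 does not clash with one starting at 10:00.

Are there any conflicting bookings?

No

Sorted by start: Planning Demo, Roadmap Session, Safety Huddle, Hiring Standup, Design Readout, Roadmap Interview, Vendor Standup.
Roadmap Session starts after Planning Demo ends, so Planning Demo has no further overlaps.
Safety Huddle starts after Roadmap Session ends, so Roadmap Session has no further overlaps.
Hiring Standup starts after Safety Huddle ends, so Safety Huddle has no further overlaps.
Design Readout starts after Hiring Standup ends, so Hiring Standup has no further overlaps.
Roadmap Interview starts after Design Readout ends, so Design Readout has no further overlaps.
Vendor Standup starts exactly when Roadmap Interview ends (back-to-back, no overlap).
Every pair is clear; the schedule has no overlaps.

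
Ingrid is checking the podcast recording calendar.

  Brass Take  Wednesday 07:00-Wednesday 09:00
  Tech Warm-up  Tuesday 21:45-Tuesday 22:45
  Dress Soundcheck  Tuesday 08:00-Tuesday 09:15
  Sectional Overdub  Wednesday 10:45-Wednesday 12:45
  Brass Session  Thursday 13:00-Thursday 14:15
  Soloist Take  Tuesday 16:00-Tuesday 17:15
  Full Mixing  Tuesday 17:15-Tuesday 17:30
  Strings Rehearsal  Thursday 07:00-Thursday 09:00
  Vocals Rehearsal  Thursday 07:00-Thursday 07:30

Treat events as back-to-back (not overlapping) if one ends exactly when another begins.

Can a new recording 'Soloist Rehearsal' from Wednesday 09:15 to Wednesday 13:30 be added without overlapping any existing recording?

No — it overlaps Sectional Overdub

Dress Soundcheck: ends Tuesday 09:15 at or before Soloist Rehearsal starts Wednesday 09:15 → clear.
Soloist Take: ends Tuesday 17:15 at or before Soloist Rehearsal starts Wednesday 09:15 → clear.
Full Mixing: ends Tuesday 17:30 at or before Soloist Rehearsal starts Wednesday 09:15 → clear.
Tech Warm-up: ends Tuesday 22:45 at or before Soloist Rehearsal starts Wednesday 09:15 → clear.
Brass Take: ends Wednesday 09:00 at or before Soloist Rehearsal starts Wednesday 09:15 → clear.
Sectional Overdub: starts Wednesday 10:45 before Soloist Rehearsal ends Wednesday 13:30, and ends Wednesday 12:45 after Soloist Rehearsal starts Wednesday 09:15 → overlap.
Strings Rehearsal: starts Thursday 07:00 at or after Soloist Rehearsal ends Wednesday 13:30 → clear.
Vocals Rehearsal: starts Thursday 07:00 at or after Soloist Rehearsal ends Wednesday 13:30 → clear.
Brass Session: starts Thursday 13:00 at or after Soloist Rehearsal ends Wednesday 13:30 → clear.
Soloist Rehearsal overlaps Sectional Overdub.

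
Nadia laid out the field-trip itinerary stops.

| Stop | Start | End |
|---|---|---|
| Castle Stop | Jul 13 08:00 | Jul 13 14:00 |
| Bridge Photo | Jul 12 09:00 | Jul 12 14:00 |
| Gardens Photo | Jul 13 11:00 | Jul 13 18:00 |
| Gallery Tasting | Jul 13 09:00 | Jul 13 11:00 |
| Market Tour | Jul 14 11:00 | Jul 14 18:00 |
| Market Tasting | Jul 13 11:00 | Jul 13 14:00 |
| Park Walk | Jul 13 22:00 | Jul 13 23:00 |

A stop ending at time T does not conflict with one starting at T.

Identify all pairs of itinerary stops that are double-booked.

Castle Stop & Gallery Tasting, Castle Stop & Gardens Photo, Castle Stop & Market Tasting, Gardens Photo & Market Tasting

Sorted by start: Bridge Photo, Castle Stop, Gallery Tasting, Gardens Photo, Market Tasting, Park Walk, Market Tour.
Castle Stop starts after Bridge Photo ends — done with Bridge Photo.
Gallery Tasting starts before Castle Stop ends → Castle Stop and Gallery Tasting overlap.
Gardens Photo starts before Castle Stop ends → Castle Stop and Gardens Photo overlap.
Market Tasting starts before Castle Stop ends → Castle Stop and Market Tasting overlap.
Park Walk starts after Castle Stop ends — done with Castle Stop.
Gardens Photo starts exactly when Gallery Tasting ends (back-to-back, no overlap) — done with Gallery Tasting.
Market Tasting starts before Gardens Photo ends → Gardens Photo and Market Tasting overlap.
Park Walk starts after Gardens Photo ends — done with Gardens Photo.
Park Walk starts after Market Tasting ends — done with Market Tasting.
Market Tour starts after Park Walk ends.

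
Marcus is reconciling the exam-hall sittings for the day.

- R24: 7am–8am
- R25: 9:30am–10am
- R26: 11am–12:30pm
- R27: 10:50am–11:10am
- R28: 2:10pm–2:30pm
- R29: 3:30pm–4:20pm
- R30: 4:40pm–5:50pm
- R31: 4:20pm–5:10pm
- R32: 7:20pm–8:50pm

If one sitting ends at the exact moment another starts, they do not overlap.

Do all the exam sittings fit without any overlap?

Sorted by start: R24, R25, R27, R26, R28, R29, R31, R30, R32.
R25 starts after R24 ends; R24 is clear from here.
R27 starts after R25 ends; R25 is clear from here.
R26 starts before R27 ends → R27 and R26 overlap.
That's a conflict, so the schedule is not conflict-free.

No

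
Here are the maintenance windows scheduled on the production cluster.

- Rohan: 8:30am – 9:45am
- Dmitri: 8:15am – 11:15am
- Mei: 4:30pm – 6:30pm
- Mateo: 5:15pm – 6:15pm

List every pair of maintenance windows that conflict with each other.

Dmitri & Rohan, Mateo & Mei

Check each pair: they overlap iff neither finishes before the other starts.
Sorted by start: Dmitri, Rohan, Mei, Mateo.
Rohan starts before Dmitri ends → Dmitri and Rohan overlap.
Mei starts after Dmitri ends — done with Dmitri.
Mei starts after Rohan ends — done with Rohan.
Mateo starts before Mei ends → Mei and Mateo overlap.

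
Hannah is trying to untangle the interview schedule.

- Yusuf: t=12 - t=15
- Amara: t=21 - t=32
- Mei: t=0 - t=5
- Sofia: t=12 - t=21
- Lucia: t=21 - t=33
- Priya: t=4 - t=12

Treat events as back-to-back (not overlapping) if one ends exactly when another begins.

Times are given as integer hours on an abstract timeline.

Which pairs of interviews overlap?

Sorted by start: Mei, Priya, Yusuf, Sofia, Lucia, Amara.
Priya starts before Mei ends → Mei and Priya overlap.
Yusuf starts after Mei ends; Mei is clear from here.
Yusuf starts exactly when Priya ends (back-to-back, no overlap); Priya is clear from here.
Sofia starts before Yusuf ends → Yusuf and Sofia overlap.
Lucia starts after Yusuf ends; Yusuf is clear from here.
Lucia starts exactly when Sofia ends (back-to-back, no overlap); Sofia is clear from here.
Amara starts before Lucia ends → Lucia and Amara overlap.

Amara & Lucia, Mei & Priya, Sofia & Yusuf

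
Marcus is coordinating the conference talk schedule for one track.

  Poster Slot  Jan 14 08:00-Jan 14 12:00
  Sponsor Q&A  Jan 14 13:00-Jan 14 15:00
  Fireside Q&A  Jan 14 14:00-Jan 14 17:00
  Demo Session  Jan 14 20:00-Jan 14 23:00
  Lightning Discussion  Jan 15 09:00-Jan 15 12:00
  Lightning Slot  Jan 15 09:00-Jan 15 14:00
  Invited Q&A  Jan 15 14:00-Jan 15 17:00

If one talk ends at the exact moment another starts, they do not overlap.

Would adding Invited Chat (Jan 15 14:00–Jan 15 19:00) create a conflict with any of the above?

Yes — it overlaps Invited Q&A

Poster Slot: ends Jan 14 12:00 at or before Invited Chat starts Jan 15 14:00 → clear.
Sponsor Q&A: ends Jan 14 15:00 at or before Invited Chat starts Jan 15 14:00 → clear.
Fireside Q&A: ends Jan 14 17:00 at or before Invited Chat starts Jan 15 14:00 → clear.
Demo Session: ends Jan 14 23:00 at or before Invited Chat starts Jan 15 14:00 → clear.
Lightning Discussion: ends Jan 15 12:00 at or before Invited Chat starts Jan 15 14:00 → clear.
Lightning Slot: ends Jan 15 14:00 at or before Invited Chat starts Jan 15 14:00 → clear.
Invited Q&A: starts Jan 15 14:00 before Invited Chat ends Jan 15 19:00, and ends Jan 15 17:00 after Invited Chat starts Jan 15 14:00 → overlap.
Invited Chat overlaps Invited Q&A.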